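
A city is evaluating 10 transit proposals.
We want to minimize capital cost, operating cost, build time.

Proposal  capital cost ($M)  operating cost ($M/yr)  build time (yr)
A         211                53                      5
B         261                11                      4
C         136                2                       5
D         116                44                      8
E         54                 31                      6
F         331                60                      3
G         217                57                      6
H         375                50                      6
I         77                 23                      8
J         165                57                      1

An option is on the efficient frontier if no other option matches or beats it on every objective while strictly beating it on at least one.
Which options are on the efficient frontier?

A: dominated by C (capital cost 136≤211, operating cost 2≤53, build time 5≤5).
B: not dominated.
C: not dominated (best operating cost).
D: dominated by E (capital cost 54≤116, operating cost 31≤44, build time 6≤8).
E: not dominated (best capital cost).
F: dominated by J (capital cost 165≤331, operating cost 57≤60, build time 1≤3).
G: dominated by A (capital cost 211≤217, operating cost 53≤57, build time 5≤6).
H: dominated by B (capital cost 261≤375, operating cost 11≤50, build time 4≤6).
I: not dominated.
J: not dominated (best build time).

B, C, E, I, J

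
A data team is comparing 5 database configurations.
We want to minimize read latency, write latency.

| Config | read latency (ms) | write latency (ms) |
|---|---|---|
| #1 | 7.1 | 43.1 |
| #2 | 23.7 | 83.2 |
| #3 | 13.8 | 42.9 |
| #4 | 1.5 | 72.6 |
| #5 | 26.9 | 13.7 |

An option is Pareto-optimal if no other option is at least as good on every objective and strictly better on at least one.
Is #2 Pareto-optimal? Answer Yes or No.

No

#1 vs #2: read latency 7.1≤23.7, write latency 43.1≤83.2 — #1 is at least as good on every objective and strictly better on at least one, so #1 dominates #2.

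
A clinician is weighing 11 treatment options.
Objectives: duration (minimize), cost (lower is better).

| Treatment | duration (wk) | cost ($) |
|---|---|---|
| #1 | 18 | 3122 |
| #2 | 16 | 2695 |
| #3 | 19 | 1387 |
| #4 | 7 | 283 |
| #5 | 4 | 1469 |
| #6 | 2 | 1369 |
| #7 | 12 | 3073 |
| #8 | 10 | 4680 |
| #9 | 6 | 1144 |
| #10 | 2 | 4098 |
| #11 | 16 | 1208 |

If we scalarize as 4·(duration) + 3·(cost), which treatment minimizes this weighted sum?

#1: 4·18 + 3·3122 = 9438
#2: 4·16 + 3·2695 = 8149
#3: 4·19 + 3·1387 = 4237
#4: 4·7 + 3·283 = 877
#5: 4·4 + 3·1469 = 4423
#6: 4·2 + 3·1369 = 4115
#7: 4·12 + 3·3073 = 9267
#8: 4·10 + 3·4680 = 14080
#9: 4·6 + 3·1144 = 3456
#10: 4·2 + 3·4098 = 12302
#11: 4·16 + 3·1208 = 3688
Lowest: #4 at 877.

#4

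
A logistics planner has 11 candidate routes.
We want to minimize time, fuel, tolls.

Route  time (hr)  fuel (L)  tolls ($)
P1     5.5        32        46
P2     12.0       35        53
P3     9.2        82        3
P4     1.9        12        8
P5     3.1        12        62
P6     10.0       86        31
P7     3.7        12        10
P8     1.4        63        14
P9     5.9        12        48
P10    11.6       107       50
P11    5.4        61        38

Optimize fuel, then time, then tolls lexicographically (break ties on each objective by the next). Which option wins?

First minimize fuel: best is 12, kept {P4, P5, P7, P9}.
Then minimize time: best is 1.9, kept {P4}.

P4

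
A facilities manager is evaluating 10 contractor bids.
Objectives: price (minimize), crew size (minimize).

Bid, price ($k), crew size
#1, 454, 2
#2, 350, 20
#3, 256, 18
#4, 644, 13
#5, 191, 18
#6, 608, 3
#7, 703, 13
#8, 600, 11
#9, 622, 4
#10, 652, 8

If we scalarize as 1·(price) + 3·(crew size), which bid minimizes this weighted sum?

#5

#1: 1·454 + 3·2 = 460
#2: 1·350 + 3·20 = 410
#3: 1·256 + 3·18 = 310
#4: 1·644 + 3·13 = 683
#5: 1·191 + 3·18 = 245
#6: 1·608 + 3·3 = 617
#7: 1·703 + 3·13 = 742
#8: 1·600 + 3·11 = 633
#9: 1·622 + 3·4 = 634
#10: 1·652 + 3·8 = 676
Lowest: #5 at 245.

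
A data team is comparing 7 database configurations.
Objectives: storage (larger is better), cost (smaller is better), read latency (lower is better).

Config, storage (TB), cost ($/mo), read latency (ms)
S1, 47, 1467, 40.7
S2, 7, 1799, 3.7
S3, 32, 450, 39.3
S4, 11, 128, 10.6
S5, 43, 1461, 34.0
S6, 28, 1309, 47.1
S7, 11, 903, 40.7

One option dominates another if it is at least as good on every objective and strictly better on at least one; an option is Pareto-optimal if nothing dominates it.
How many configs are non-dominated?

S1: not dominated (best storage).
S2: not dominated (best read latency).
S3: not dominated.
S4: not dominated (best cost).
S5: not dominated.
S6: dominated by S3 (storage 32≥28, cost 450≤1309, read latency 39.3≤47.1).
S7: dominated by S3 (storage 32≥11, cost 450≤903, read latency 39.3≤40.7).
Pareto-optimal: S1, S2, S3, S4, S5 → 5.

5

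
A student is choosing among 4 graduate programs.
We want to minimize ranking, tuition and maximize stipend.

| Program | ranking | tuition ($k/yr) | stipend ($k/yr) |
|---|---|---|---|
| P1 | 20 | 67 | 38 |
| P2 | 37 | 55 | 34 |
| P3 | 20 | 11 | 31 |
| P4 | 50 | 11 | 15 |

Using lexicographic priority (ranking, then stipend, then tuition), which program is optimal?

P1

First minimize ranking: best is 20, kept {P1, P3}.
Then maximize stipend: best is 38, kept {P1}.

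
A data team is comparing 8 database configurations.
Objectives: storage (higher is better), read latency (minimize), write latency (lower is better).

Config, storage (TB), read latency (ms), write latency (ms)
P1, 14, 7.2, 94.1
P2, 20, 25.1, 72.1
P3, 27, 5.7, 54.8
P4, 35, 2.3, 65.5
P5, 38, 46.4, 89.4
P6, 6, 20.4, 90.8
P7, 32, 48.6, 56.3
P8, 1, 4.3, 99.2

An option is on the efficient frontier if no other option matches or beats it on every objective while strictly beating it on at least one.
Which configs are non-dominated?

P1: dominated by P3 (storage 27≥14, read latency 5.7≤7.2, write latency 54.8≤94.1).
P2: dominated by P3 (storage 27≥20, read latency 5.7≤25.1, write latency 54.8≤72.1).
P3: not dominated (best write latency).
P4: not dominated (best read latency).
P5: not dominated (best storage).
P6: dominated by P3 (storage 27≥6, read latency 5.7≤20.4, write latency 54.8≤90.8).
P7: not dominated.
P8: dominated by P4 (storage 35≥1, read latency 2.3≤4.3, write latency 65.5≤99.2).

P3, P4, P5, P7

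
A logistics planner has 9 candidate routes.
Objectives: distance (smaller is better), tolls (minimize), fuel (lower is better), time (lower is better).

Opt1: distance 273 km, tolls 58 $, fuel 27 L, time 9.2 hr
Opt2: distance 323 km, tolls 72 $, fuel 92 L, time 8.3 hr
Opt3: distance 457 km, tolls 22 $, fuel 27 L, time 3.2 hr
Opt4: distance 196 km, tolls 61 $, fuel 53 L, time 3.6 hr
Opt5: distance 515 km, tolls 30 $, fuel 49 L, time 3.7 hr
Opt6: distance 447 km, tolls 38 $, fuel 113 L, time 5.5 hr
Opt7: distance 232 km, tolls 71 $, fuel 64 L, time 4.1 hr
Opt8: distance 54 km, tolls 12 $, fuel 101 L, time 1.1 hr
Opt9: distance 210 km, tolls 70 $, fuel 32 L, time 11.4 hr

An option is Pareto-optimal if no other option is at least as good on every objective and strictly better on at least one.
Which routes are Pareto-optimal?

Opt1: not dominated.
Opt2: dominated by Opt4 (distance 196≤323, tolls 61≤72, fuel 53≤92, time 3.6≤8.3).
Opt3: not dominated.
Opt4: not dominated.
Opt5: dominated by Opt3 (distance 457≤515, tolls 22≤30, fuel 27≤49, time 3.2≤3.7).
Opt6: dominated by Opt8 (distance 54≤447, tolls 12≤38, fuel 101≤113, time 1.1≤5.5).
Opt7: dominated by Opt4 (distance 196≤232, tolls 61≤71, fuel 53≤64, time 3.6≤4.1).
Opt8: not dominated (best distance).
Opt9: not dominated.

Opt1, Opt3, Opt4, Opt8, Opt9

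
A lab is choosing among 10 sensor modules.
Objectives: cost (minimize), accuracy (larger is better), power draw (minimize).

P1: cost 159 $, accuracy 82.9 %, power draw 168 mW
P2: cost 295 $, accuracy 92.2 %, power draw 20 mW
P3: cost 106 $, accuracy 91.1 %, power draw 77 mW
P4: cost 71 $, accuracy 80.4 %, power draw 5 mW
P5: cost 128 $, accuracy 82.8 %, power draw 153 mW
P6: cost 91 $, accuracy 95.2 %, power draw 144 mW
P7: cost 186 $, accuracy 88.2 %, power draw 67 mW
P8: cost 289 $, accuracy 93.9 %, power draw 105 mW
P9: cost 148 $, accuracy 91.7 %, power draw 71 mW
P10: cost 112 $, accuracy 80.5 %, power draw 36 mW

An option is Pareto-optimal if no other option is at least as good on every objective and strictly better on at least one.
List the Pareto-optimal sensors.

P1: dominated by P3 (cost 106≤159, accuracy 91.1≥82.9, power draw 77≤168).
P2: not dominated.
P3: not dominated.
P4: not dominated (best cost).
P5: dominated by P3 (cost 106≤128, accuracy 91.1≥82.8, power draw 77≤153).
P6: not dominated (best accuracy).
P7: not dominated.
P8: not dominated.
P9: not dominated.
P10: not dominated.

P2, P3, P4, P6, P7, P8, P9, P10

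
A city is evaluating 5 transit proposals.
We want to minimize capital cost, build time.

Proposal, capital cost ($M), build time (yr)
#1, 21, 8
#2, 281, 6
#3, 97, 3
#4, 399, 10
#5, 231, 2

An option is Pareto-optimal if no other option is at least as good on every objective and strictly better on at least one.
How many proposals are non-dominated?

#1: not dominated (best capital cost).
#2: dominated by #3 (capital cost 97≤281, build time 3≤6).
#3: not dominated.
#4: dominated by #1 (capital cost 21≤399, build time 8≤10).
#5: not dominated (best build time).
Pareto-optimal: #1, #3, #5 → 3.

3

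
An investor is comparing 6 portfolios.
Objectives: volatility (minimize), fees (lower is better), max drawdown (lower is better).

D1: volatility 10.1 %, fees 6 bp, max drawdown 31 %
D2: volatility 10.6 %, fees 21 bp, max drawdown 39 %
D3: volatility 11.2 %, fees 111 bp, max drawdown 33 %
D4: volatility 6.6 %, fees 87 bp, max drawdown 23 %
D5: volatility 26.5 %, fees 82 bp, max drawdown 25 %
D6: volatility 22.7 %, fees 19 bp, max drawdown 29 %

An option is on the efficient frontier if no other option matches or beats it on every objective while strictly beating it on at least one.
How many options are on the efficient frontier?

D1: not dominated (best fees).
D2: dominated by D1 (volatility 10.1≤10.6, fees 6≤21, max drawdown 31≤39).
D3: dominated by D1 (volatility 10.1≤11.2, fees 6≤111, max drawdown 31≤33).
D4: not dominated (best volatility).
D5: not dominated.
D6: not dominated.
Pareto-optimal: D1, D4, D5, D6 → 4.

4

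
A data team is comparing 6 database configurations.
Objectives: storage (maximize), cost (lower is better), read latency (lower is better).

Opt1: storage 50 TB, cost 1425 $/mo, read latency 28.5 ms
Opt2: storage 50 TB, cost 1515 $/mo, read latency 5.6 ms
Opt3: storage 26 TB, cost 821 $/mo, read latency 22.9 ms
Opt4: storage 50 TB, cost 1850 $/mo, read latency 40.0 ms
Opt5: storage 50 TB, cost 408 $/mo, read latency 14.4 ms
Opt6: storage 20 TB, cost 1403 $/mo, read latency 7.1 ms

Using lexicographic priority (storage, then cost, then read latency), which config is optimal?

Opt5

First maximize storage: best is 50, kept {Opt1, Opt2, Opt4, Opt5}.
Then minimize cost: best is 408, kept {Opt5}.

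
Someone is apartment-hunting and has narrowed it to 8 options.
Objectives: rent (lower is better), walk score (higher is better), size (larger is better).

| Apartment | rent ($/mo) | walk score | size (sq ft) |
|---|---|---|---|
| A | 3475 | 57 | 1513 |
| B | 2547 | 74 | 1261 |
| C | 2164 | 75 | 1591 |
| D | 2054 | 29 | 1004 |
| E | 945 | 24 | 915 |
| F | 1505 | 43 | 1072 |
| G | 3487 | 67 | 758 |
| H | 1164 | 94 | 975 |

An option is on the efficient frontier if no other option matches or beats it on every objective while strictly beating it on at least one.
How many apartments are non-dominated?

A: dominated by C (rent 2164≤3475, walk score 75≥57, size 1591≥1513).
B: dominated by C (rent 2164≤2547, walk score 75≥74, size 1591≥1261).
C: not dominated (best size).
D: dominated by F (rent 1505≤2054, walk score 43≥29, size 1072≥1004).
E: not dominated (best rent).
F: not dominated.
G: dominated by B (rent 2547≤3487, walk score 74≥67, size 1261≥758).
H: not dominated (best walk score).
Pareto-optimal: C, E, F, H → 4.

4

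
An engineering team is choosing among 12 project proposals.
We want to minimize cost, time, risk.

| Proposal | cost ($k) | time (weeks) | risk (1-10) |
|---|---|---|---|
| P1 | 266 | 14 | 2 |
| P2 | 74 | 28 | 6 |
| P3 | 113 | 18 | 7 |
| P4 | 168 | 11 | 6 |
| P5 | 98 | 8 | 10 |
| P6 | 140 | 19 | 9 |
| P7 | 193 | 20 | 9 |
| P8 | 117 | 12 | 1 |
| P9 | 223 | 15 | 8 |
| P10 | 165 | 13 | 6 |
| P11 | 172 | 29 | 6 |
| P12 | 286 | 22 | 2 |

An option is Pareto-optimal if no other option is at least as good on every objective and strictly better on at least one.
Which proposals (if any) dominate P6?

P3: cost 113≤140, time 18≤19, risk 7≤9 — dominates P6.
P8: cost 117≤140, time 12≤19, risk 1≤9 — dominates P6.
Others (P1, P2, P4, P5, P7, P9, P10, P11, P12) are each worse than P6 on at least one objective.

P3, P8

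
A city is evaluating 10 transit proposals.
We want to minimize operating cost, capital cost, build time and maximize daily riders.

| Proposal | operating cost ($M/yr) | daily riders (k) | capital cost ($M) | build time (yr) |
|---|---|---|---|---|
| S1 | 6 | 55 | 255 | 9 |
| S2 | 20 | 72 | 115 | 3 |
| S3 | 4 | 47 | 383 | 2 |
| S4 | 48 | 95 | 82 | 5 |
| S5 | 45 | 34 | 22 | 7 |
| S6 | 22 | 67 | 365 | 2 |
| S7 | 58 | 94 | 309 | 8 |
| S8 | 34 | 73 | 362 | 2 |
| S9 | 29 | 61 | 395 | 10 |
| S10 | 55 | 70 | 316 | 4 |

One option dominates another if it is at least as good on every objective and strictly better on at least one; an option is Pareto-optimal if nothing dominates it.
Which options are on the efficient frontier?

S1: not dominated.
S2: not dominated.
S3: not dominated (best operating cost).
S4: not dominated (best daily riders).
S5: not dominated (best capital cost).
S6: not dominated.
S7: dominated by S4 (operating cost 48≤58, daily riders 95≥94, capital cost 82≤309, build time 5≤8).
S8: not dominated.
S9: dominated by S2 (operating cost 20≤29, daily riders 72≥61, capital cost 115≤395, build time 3≤10).
S10: dominated by S2 (operating cost 20≤55, daily riders 72≥70, capital cost 115≤316, build time 3≤4).

S1, S2, S3, S4, S5, S6, S8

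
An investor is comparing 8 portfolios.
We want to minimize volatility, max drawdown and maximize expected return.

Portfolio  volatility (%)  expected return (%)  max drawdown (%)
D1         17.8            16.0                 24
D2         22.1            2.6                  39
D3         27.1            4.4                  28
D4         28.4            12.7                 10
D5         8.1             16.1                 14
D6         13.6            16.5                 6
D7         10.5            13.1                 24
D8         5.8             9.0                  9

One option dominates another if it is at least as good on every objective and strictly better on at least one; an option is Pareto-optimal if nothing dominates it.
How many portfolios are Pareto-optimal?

D1: dominated by D5 (volatility 8.1≤17.8, expected return 16.1≥16.0, max drawdown 14≤24).
D2: dominated by D1 (volatility 17.8≤22.1, expected return 16.0≥2.6, max drawdown 24≤39).
D3: dominated by D1 (volatility 17.8≤27.1, expected return 16.0≥4.4, max drawdown 24≤28).
D4: dominated by D6 (volatility 13.6≤28.4, expected return 16.5≥12.7, max drawdown 6≤10).
D5: not dominated.
D6: not dominated (best expected return).
D7: dominated by D5 (volatility 8.1≤10.5, expected return 16.1≥13.1, max drawdown 14≤24).
D8: not dominated (best volatility).
Pareto-optimal: D5, D6, D8 → 3.

3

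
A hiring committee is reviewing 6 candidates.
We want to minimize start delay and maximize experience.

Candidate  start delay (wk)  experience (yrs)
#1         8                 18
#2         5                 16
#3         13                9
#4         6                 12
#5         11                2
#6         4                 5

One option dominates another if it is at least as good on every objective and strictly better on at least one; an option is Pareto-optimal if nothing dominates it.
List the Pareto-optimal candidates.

#1: not dominated (best experience).
#2: not dominated.
#3: dominated by #1 (start delay 8≤13, experience 18≥9).
#4: dominated by #2 (start delay 5≤6, experience 16≥12).
#5: dominated by #1 (start delay 8≤11, experience 18≥2).
#6: not dominated (best start delay).

#1, #2, #6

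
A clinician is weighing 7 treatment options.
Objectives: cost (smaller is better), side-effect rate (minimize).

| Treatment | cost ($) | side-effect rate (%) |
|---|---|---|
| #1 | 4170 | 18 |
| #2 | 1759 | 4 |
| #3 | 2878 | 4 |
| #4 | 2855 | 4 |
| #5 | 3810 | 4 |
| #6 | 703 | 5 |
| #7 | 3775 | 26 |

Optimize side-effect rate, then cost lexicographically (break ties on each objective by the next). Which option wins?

#2

First minimize side-effect rate: best is 4, kept {#2, #3, #4, #5}.
Then minimize cost: best is 1759, kept {#2}.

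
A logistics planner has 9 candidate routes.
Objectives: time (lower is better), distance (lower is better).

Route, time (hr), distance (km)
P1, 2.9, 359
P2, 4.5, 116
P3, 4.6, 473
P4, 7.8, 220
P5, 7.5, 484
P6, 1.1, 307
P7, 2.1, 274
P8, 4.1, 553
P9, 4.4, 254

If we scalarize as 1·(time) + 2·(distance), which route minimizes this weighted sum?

P1: 1·2.9 + 2·359 = 720.9
P2: 1·4.5 + 2·116 = 236.5
P3: 1·4.6 + 2·473 = 950.6
P4: 1·7.8 + 2·220 = 447.8
P5: 1·7.5 + 2·484 = 975.5
P6: 1·1.1 + 2·307 = 615.1
P7: 1·2.1 + 2·274 = 550.1
P8: 1·4.1 + 2·553 = 1110.1
P9: 1·4.4 + 2·254 = 512.4
Lowest: P2 at 236.5.

P2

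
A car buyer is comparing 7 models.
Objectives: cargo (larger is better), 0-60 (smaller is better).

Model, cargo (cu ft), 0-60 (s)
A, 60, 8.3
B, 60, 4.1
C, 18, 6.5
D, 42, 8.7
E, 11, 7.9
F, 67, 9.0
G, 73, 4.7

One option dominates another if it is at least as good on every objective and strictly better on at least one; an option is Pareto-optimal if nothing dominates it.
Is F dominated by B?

No

B vs F: B is worse on cargo (60 vs 67), so it does not dominate F.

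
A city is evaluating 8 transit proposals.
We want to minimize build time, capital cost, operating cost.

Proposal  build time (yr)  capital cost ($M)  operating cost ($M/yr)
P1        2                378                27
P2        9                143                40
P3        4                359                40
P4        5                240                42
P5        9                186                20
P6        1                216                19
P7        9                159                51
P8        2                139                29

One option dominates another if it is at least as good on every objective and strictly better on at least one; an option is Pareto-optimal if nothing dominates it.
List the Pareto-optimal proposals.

P5, P6, P8

P1: dominated by P6 (build time 1≤2, capital cost 216≤378, operating cost 19≤27).
P2: dominated by P8 (build time 2≤9, capital cost 139≤143, operating cost 29≤40).
P3: dominated by P6 (build time 1≤4, capital cost 216≤359, operating cost 19≤40).
P4: dominated by P6 (build time 1≤5, capital cost 216≤240, operating cost 19≤42).
P5: not dominated.
P6: not dominated (best build time).
P7: dominated by P2 (build time 9≤9, capital cost 143≤159, operating cost 40≤51).
P8: not dominated (best capital cost).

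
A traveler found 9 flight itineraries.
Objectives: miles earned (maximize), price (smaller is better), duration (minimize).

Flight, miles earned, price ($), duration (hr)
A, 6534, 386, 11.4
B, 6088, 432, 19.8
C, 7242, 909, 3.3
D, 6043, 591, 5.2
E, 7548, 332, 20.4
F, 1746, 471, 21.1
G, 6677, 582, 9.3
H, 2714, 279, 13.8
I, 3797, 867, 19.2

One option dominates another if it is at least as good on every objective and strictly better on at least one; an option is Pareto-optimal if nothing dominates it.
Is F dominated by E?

Yes

E vs F: miles earned 7548≥1746, price 332≤471, duration 20.4≤21.1 — E is at least as good on every objective with at least one strict improvement.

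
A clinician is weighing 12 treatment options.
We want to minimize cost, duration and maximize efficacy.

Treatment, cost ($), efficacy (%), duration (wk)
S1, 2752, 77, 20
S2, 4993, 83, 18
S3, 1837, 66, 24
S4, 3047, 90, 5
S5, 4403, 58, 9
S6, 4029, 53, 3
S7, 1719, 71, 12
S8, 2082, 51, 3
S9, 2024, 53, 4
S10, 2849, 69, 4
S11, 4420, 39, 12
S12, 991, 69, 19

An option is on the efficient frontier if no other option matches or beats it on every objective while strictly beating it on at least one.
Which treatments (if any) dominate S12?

S1: worse on cost (2752 vs 991).
S2: worse on cost (4993 vs 991).
S3: worse on cost (1837 vs 991).
S4: worse on cost (3047 vs 991).
S5: worse on cost (4403 vs 991).
S6: worse on cost (4029 vs 991).
S7: worse on cost (1719 vs 991).
S8: worse on cost (2082 vs 991).
S9: worse on cost (2024 vs 991).
S10: worse on cost (2849 vs 991).
S11: worse on cost (4420 vs 991).
No option dominates S12.

none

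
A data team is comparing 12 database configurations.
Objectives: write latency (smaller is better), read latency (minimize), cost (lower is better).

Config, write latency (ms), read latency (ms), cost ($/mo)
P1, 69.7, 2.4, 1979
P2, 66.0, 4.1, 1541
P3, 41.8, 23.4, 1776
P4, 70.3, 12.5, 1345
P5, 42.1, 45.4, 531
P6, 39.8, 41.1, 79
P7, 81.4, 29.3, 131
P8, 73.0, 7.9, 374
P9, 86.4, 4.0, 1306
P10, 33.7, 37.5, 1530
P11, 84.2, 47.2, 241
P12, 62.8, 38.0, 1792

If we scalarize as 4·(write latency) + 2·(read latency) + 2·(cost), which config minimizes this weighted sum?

P1: 4·69.7 + 2·2.4 + 2·1979 = 4241.6
P2: 4·66.0 + 2·4.1 + 2·1541 = 3354.2
P3: 4·41.8 + 2·23.4 + 2·1776 = 3766.0
P4: 4·70.3 + 2·12.5 + 2·1345 = 2996.2
P5: 4·42.1 + 2·45.4 + 2·531 = 1321.2
P6: 4·39.8 + 2·41.1 + 2·79 = 399.4
P7: 4·81.4 + 2·29.3 + 2·131 = 646.2
P8: 4·73.0 + 2·7.9 + 2·374 = 1055.8
P9: 4·86.4 + 2·4.0 + 2·1306 = 2965.6
P10: 4·33.7 + 2·37.5 + 2·1530 = 3269.8
P11: 4·84.2 + 2·47.2 + 2·241 = 913.2
P12: 4·62.8 + 2·38.0 + 2·1792 = 3911.2
Lowest: P6 at 399.4.

P6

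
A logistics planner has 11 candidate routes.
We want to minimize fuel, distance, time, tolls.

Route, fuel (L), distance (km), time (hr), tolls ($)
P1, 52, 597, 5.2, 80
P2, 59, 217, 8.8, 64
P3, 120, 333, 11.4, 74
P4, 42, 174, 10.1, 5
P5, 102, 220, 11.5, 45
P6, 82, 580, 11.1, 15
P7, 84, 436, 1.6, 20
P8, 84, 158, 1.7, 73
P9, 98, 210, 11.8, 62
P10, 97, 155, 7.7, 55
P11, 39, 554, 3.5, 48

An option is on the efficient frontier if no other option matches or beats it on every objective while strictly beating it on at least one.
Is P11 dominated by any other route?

P1: worse on fuel (52 vs 39).
P2: worse on fuel (59 vs 39).
P3: worse on fuel (120 vs 39).
P4: worse on fuel (42 vs 39).
P5: worse on fuel (102 vs 39).
P6: worse on fuel (82 vs 39).
P7: worse on fuel (84 vs 39).
P8: worse on fuel (84 vs 39).
P9: worse on fuel (98 vs 39).
P10: worse on fuel (97 vs 39).
No option is at least as good as P11 on every objective and strictly better on one.

No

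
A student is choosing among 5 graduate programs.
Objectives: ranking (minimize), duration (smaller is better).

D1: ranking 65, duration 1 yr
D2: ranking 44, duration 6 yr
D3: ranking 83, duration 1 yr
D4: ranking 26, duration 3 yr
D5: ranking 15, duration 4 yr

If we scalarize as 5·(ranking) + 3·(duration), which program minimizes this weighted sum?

D1: 5·65 + 3·1 = 328
D2: 5·44 + 3·6 = 238
D3: 5·83 + 3·1 = 418
D4: 5·26 + 3·3 = 139
D5: 5·15 + 3·4 = 87
Lowest: D5 at 87.

D5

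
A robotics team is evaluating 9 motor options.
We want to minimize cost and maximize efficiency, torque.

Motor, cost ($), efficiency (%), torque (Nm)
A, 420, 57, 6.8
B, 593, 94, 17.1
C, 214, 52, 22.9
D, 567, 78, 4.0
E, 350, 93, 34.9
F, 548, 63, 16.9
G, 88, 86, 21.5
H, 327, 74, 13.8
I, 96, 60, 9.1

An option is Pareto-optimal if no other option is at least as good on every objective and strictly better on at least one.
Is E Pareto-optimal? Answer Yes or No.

Yes

A: worse on cost (420 vs 350).
B: worse on cost (593 vs 350).
C: worse on efficiency (52 vs 93).
D: worse on cost (567 vs 350).
F: worse on cost (548 vs 350).
G: worse on efficiency (86 vs 93).
H: worse on efficiency (74 vs 93).
I: worse on efficiency (60 vs 93).
No option is at least as good as E on every objective and strictly better on one.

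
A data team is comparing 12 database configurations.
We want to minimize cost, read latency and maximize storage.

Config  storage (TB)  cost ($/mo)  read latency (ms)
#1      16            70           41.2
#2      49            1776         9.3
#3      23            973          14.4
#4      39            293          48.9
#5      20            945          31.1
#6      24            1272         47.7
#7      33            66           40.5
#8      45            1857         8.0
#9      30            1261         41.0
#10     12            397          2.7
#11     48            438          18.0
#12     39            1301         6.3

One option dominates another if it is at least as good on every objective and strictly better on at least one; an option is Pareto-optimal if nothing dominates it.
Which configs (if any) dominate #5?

#11: storage 48≥20, cost 438≤945, read latency 18.0≤31.1 — dominates #5.
Others (#1, #2, #3, #4, #6, #7, #8, #9, #10, #12) are each worse than #5 on at least one objective.

#11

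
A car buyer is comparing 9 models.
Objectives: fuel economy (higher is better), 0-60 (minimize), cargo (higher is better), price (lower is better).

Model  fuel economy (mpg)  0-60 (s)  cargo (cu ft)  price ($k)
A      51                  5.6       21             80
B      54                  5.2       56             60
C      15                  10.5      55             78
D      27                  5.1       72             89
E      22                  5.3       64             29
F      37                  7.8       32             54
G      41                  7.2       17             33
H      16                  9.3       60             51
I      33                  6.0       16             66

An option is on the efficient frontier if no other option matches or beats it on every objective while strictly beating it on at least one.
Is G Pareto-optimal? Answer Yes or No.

A: worse on price (80 vs 33).
B: worse on price (60 vs 33).
C: worse on fuel economy (15 vs 41).
D: worse on fuel economy (27 vs 41).
E: worse on fuel economy (22 vs 41).
F: worse on fuel economy (37 vs 41).
H: worse on fuel economy (16 vs 41).
I: worse on fuel economy (33 vs 41).
No option is at least as good as G on every objective and strictly better on one.

Yes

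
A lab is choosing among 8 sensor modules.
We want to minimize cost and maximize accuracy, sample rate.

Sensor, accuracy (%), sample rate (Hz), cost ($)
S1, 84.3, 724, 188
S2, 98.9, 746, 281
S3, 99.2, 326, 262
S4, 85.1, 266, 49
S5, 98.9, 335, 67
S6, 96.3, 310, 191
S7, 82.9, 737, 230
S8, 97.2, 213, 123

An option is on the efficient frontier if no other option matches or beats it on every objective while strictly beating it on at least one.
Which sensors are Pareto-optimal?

S1, S2, S3, S4, S5, S7

S1: not dominated.
S2: not dominated (best sample rate).
S3: not dominated (best accuracy).
S4: not dominated (best cost).
S5: not dominated.
S6: dominated by S5 (accuracy 98.9≥96.3, sample rate 335≥310, cost 67≤191).
S7: not dominated.
S8: dominated by S5 (accuracy 98.9≥97.2, sample rate 335≥213, cost 67≤123).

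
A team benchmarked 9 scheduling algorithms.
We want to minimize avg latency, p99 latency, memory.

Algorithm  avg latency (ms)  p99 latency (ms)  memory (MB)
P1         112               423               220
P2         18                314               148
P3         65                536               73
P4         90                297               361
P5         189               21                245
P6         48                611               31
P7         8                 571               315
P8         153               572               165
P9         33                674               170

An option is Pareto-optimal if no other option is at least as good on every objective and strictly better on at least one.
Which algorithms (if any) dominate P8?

P2: avg latency 18≤153, p99 latency 314≤572, memory 148≤165 — dominates P8.
P3: avg latency 65≤153, p99 latency 536≤572, memory 73≤165 — dominates P8.
Others (P1, P4, P5, P6, P7, P9) are each worse than P8 on at least one objective.

P2, P3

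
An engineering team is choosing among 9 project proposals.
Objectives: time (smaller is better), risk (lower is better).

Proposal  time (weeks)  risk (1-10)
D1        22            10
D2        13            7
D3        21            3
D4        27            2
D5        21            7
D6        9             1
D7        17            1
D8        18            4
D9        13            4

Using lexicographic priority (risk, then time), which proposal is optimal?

First minimize risk: best is 1, kept {D6, D7}.
Then minimize time: best is 9, kept {D6}.

D6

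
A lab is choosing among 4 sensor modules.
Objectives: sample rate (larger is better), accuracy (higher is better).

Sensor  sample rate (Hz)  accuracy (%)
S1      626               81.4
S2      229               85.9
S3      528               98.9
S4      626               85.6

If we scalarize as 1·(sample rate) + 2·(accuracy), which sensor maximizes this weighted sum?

S4

S1: 1·626 + 2·81.4 = 788.8
S2: 1·229 + 2·85.9 = 400.8
S3: 1·528 + 2·98.9 = 725.8
S4: 1·626 + 2·85.6 = 797.2
Highest: S4 at 797.2.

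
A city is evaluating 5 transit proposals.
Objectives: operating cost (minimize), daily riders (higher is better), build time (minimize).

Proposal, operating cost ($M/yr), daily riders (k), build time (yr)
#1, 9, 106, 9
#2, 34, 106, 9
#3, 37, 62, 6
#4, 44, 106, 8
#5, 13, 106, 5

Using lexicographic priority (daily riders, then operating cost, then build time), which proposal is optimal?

First maximize daily riders: best is 106, kept {#1, #2, #4, #5}.
Then minimize operating cost: best is 9, kept {#1}.

#1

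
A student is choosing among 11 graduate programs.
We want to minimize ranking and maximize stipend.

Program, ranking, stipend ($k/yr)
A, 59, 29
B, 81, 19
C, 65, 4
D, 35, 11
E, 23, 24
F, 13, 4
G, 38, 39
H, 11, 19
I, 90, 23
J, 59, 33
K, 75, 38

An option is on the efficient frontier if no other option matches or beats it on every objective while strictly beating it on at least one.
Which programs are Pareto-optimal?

E, G, H

A: dominated by G (ranking 38≤59, stipend 39≥29).
B: dominated by A (ranking 59≤81, stipend 29≥19).
C: dominated by A (ranking 59≤65, stipend 29≥4).
D: dominated by E (ranking 23≤35, stipend 24≥11).
E: not dominated.
F: dominated by H (ranking 11≤13, stipend 19≥4).
G: not dominated (best stipend).
H: not dominated (best ranking).
I: dominated by A (ranking 59≤90, stipend 29≥23).
J: dominated by G (ranking 38≤59, stipend 39≥33).
K: dominated by G (ranking 38≤75, stipend 39≥38).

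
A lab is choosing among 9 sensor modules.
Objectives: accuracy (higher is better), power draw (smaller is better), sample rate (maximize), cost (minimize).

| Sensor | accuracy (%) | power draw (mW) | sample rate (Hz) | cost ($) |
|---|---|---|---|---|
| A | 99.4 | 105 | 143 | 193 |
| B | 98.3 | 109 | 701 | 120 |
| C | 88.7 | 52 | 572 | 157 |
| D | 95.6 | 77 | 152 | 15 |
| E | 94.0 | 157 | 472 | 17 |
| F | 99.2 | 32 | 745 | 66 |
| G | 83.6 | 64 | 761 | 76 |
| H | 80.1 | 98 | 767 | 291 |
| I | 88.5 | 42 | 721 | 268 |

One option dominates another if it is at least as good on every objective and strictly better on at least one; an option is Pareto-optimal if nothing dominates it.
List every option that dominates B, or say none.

F

F: accuracy 99.2≥98.3, power draw 32≤109, sample rate 745≥701, cost 66≤120 — dominates B.
Others (A, C, D, E, G, H, I) are each worse than B on at least one objective.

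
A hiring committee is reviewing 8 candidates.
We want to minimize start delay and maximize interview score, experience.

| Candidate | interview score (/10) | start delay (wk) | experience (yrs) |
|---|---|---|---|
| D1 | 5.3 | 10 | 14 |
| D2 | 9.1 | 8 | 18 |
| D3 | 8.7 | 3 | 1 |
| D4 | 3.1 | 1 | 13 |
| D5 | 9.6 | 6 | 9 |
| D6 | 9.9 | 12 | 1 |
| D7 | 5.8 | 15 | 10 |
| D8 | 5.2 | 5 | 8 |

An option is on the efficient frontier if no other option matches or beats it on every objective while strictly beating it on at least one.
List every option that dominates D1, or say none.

D2

D2: interview score 9.1≥5.3, start delay 8≤10, experience 18≥14 — dominates D1.
Others (D3, D4, D5, D6, D7, D8) are each worse than D1 on at least one objective.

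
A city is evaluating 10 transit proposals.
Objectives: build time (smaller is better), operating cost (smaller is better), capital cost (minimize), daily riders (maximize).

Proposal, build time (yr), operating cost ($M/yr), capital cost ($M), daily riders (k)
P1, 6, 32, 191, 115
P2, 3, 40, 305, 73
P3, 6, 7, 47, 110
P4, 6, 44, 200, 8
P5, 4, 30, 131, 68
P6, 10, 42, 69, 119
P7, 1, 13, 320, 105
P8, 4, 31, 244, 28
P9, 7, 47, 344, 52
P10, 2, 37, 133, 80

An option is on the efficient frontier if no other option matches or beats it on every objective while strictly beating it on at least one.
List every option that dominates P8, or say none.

P5: build time 4≤4, operating cost 30≤31, capital cost 131≤244, daily riders 68≥28 — dominates P8.
Others (P1, P2, P3, P4, P6, P7, P9, P10) are each worse than P8 on at least one objective.

P5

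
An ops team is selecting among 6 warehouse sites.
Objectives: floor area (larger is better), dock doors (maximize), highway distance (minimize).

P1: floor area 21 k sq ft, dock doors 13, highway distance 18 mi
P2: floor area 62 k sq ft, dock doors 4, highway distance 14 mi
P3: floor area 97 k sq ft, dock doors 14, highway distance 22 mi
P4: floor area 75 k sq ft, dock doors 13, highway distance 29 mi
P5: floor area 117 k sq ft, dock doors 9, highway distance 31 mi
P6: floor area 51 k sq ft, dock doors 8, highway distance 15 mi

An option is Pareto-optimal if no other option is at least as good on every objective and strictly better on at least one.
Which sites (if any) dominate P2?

none

P1: worse on floor area (21 vs 62).
P3: worse on highway distance (22 vs 14).
P4: worse on highway distance (29 vs 14).
P5: worse on highway distance (31 vs 14).
P6: worse on floor area (51 vs 62).
No option dominates P2.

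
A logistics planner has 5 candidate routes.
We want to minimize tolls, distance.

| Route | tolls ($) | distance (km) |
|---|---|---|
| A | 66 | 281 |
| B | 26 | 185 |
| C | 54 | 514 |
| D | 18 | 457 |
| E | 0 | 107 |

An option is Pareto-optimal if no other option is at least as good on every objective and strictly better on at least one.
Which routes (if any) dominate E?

none

A: worse on tolls (66 vs 0).
B: worse on tolls (26 vs 0).
C: worse on tolls (54 vs 0).
D: worse on tolls (18 vs 0).
No option dominates E.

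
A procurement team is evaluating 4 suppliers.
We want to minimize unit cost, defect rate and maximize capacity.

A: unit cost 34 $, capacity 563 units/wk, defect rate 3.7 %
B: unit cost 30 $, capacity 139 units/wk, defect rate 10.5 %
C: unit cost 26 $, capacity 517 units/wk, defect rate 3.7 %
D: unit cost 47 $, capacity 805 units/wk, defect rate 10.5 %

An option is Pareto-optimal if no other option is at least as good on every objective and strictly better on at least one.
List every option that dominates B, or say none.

C

C: unit cost 26≤30, capacity 517≥139, defect rate 3.7≤10.5 — dominates B.
Others (A, D) are each worse than B on at least one objective.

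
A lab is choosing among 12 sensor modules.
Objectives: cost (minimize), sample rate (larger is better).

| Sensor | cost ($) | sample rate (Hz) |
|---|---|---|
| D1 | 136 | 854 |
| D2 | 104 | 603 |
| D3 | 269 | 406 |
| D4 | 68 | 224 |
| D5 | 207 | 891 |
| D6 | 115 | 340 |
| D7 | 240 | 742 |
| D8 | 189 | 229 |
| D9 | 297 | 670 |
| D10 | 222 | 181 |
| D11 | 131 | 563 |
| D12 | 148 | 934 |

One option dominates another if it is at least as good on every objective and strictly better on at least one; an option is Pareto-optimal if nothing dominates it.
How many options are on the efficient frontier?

4

D1: not dominated.
D2: not dominated.
D3: dominated by D1 (cost 136≤269, sample rate 854≥406).
D4: not dominated (best cost).
D5: dominated by D12 (cost 148≤207, sample rate 934≥891).
D6: dominated by D2 (cost 104≤115, sample rate 603≥340).
D7: dominated by D1 (cost 136≤240, sample rate 854≥742).
D8: dominated by D1 (cost 136≤189, sample rate 854≥229).
D9: dominated by D1 (cost 136≤297, sample rate 854≥670).
D10: dominated by D1 (cost 136≤222, sample rate 854≥181).
D11: dominated by D2 (cost 104≤131, sample rate 603≥563).
D12: not dominated (best sample rate).
Pareto-optimal: D1, D2, D4, D12 → 4.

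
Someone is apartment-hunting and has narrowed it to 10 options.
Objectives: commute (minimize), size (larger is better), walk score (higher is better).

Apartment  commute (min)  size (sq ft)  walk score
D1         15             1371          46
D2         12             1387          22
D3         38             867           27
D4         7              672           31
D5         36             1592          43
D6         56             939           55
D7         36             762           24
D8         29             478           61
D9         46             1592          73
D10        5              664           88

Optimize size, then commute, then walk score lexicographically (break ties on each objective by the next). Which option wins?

D5

First maximize size: best is 1592, kept {D5, D9}.
Then minimize commute: best is 36, kept {D5}.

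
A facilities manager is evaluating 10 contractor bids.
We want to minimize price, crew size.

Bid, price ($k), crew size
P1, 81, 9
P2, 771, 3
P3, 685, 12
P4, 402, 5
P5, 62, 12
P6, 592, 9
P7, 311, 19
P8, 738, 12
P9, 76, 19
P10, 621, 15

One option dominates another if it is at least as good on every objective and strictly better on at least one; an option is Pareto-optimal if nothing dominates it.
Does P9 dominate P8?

No

P9 vs P8: P9 is worse on crew size (19 vs 12), so it does not dominate P8.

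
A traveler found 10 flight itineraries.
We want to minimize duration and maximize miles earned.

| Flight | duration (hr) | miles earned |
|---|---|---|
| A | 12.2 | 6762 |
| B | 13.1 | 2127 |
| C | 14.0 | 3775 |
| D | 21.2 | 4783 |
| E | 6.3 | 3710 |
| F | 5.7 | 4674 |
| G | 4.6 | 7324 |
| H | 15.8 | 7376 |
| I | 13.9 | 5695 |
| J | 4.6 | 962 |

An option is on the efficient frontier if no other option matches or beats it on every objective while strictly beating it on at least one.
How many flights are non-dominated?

A: dominated by G (duration 4.6≤12.2, miles earned 7324≥6762).
B: dominated by A (duration 12.2≤13.1, miles earned 6762≥2127).
C: dominated by A (duration 12.2≤14.0, miles earned 6762≥3775).
D: dominated by A (duration 12.2≤21.2, miles earned 6762≥4783).
E: dominated by F (duration 5.7≤6.3, miles earned 4674≥3710).
F: dominated by G (duration 4.6≤5.7, miles earned 7324≥4674).
G: not dominated.
H: not dominated (best miles earned).
I: dominated by A (duration 12.2≤13.9, miles earned 6762≥5695).
J: dominated by G (duration 4.6≤4.6, miles earned 7324≥962).
Pareto-optimal: G, H → 2.

2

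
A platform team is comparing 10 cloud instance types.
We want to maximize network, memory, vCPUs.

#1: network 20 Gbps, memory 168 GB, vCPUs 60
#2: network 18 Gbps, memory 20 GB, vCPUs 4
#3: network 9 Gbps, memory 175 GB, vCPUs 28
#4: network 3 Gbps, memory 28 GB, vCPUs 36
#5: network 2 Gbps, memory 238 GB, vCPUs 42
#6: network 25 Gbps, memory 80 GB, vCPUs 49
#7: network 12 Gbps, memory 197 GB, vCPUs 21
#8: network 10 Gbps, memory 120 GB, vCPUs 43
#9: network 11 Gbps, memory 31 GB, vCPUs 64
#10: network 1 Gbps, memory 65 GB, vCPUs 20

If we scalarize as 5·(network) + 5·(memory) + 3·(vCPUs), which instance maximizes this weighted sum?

#1: 5·20 + 5·168 + 3·60 = 1120
#2: 5·18 + 5·20 + 3·4 = 202
#3: 5·9 + 5·175 + 3·28 = 1004
#4: 5·3 + 5·28 + 3·36 = 263
#5: 5·2 + 5·238 + 3·42 = 1326
#6: 5·25 + 5·80 + 3·49 = 672
#7: 5·12 + 5·197 + 3·21 = 1108
#8: 5·10 + 5·120 + 3·43 = 779
#9: 5·11 + 5·31 + 3·64 = 402
#10: 5·1 + 5·65 + 3·20 = 390
Highest: #5 at 1326.

#5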